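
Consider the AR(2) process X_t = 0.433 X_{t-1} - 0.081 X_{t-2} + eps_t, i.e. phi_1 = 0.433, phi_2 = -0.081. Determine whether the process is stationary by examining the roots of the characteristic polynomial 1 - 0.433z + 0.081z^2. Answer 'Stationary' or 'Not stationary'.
\text{Stationary}

The AR(p) characteristic polynomial is P(z) = 1 - 0.433z + 0.081z^2.
Stationarity requires all roots to lie outside the unit circle, i.e. |z| > 1 for every root.
Set 1 + (-0.433) z + (0.081) z^2 = 0, i.e. a z^2 + b z + c = 0 with a = 0.081, b = -0.433, c = 1.
Discriminant D = b^2 - 4ac = (-0.433)^2 - 4*(0.081)*1 = 0.187489 - (0.324) = -0.136511.
D < 0, so the roots are the complex-conjugate pair z = (-b +/- i sqrt(-D)) / (2a) = 2.6728 +/- 2.2807i.
For a conjugate pair |z|^2 = z * conj(z) = (product of roots) = c/a = 1/(0.081) = 12.345679, so |z| = sqrt(12.345679) = 3.5136 for both roots.
Moduli of all roots: 3.5136, 3.5136.
All moduli strictly greater than 1? Yes.
Verdict: Stationary.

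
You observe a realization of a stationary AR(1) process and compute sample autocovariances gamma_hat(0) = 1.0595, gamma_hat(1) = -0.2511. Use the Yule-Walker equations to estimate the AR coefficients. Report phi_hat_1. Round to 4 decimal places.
\hat\phi_{1} = -0.2370

The Yule-Walker equations for an AR(p) process read, in matrix form,
  Gamma_p phi = r_p,   with   (Gamma_p)_{ij} = gamma(|i - j|),
                       (r_p)_i = gamma(i),   i,j = 1..p.
Substitute the sample gammas (Toeplitz matrix and right-hand side of size 1):
  Gamma_p = [[1.0595]]
  r_p     = [-0.2511]
With p = 1 this is the single equation gamma(0) phi_1 = gamma(1):
  phi_hat_1 = gamma(1) / gamma(0) = -0.2511 / 1.0595 = -0.2370.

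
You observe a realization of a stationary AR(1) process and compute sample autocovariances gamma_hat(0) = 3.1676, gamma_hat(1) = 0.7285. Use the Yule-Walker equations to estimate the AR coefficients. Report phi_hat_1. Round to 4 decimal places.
\hat\phi_{1} = 0.2300

The Yule-Walker equations for an AR(p) process read, in matrix form,
  Gamma_p phi = r_p,   with   (Gamma_p)_{ij} = gamma(|i - j|),
                       (r_p)_i = gamma(i),   i,j = 1..p.
Substitute the sample gammas (Toeplitz matrix and right-hand side of size 1):
  Gamma_p = [[3.1676]]
  r_p     = [0.7285]
With p = 1 this is the single equation gamma(0) phi_1 = gamma(1):
  phi_hat_1 = gamma(1) / gamma(0) = 0.7285 / 3.1676 = 0.2300.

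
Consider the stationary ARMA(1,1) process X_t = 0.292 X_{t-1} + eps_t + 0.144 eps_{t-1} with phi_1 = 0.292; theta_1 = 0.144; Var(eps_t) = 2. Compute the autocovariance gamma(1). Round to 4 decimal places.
\gamma(1) = 0.9934

Multiply the model equation by X_{t-k} and take expectations. With theta_0 = psi_0 = 1 and psi_j the MA(infinity) weights, this gives
  gamma(k) - sum_i phi_i gamma(k-i) = c_k,
  c_k = sigma^2 * sum_{j=k..q} theta_j psi_{j-k}   (c_k = 0 for k > q),
using gamma(-m) = gamma(m).
psi-weights needed (psi_j = theta_j + sum_i phi_i psi_{j-i}):
  psi_1 = theta_1 + phi_1 = 0.144 + (0.292) = 0.436
Right-hand sides:
  c_0 = sigma^2 (1 + theta_1 psi_1) = 2 * (1 + (0.144)(0.436)) = 2 * 1.062784 = 2.125568
  c_1 = sigma^2 theta_1 = 2 * (0.144) = 0.288
  c_2 = 0
Equations for k = 0 and k = 1 (AR order 1):
  gamma(0) = phi_1 gamma(1) + c_0
  gamma(1) = phi_1 gamma(0) + c_1
Substituting the second into the first: gamma(0) (1 - phi_1^2) = c_0 + phi_1 c_1, so
  gamma(0) = (c_0 + phi_1 c_1) / (1 - phi_1^2) = (2.125568 + (0.292)(0.288)) / (1 - (0.292)^2) = 2.209664 / 0.914736 = 2.41563.
  gamma(1) = phi_1 gamma(0) + c_1 = (0.292)(2.41563) + (0.288) = 0.993364.
Therefore gamma(1) = 0.9934 (to 4 decimal places).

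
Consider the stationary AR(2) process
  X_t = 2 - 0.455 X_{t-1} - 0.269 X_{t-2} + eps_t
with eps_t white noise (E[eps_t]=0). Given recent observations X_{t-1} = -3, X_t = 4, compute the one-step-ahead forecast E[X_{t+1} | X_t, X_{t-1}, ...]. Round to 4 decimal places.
E[X_{t+1} \mid \mathcal F_t] = 0.9870

For an AR(p) model X_t = c + sum_i phi_i X_{t-i} + eps_t, the
one-step-ahead conditional mean is
  E[X_{t+1} | X_t, ...] = c + sum_i phi_i X_{t+1-i}.
Substitute known values:
  E[X_{t+1} | ...] = 2 + (-0.455) * (4) + (-0.269) * (-3)
                   = 0.9870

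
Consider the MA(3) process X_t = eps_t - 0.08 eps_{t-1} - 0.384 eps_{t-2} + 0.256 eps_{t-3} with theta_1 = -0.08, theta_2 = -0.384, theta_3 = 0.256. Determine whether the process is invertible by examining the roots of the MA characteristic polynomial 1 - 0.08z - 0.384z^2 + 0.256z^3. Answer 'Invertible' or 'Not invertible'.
\text{Invertible}

The MA(q) characteristic polynomial is P(z) = 1 - 0.08z - 0.384z^2 + 0.256z^3.
Invertibility requires all roots to lie outside the unit circle, i.e. |z| > 1 for every root.
Degree 3: look for a simple real root z0 first, then factor out (1 - z/z0) and solve the remaining quadratic.
Testing z0 = -1.25: P(-1.25) = 1 + (-0.08)(-1.25) + (-0.384)(-1.25)^2 + (0.256)(-1.25)^3
  = 1 + (0.1) + (-0.6) + (-0.5) = 0.  So z_0 = -1.25 is a root, |z_0| = 1.25.
Divide out the factor (1 + 0.8 z) = (1 - z/z0) (since 1/z0 = -0.8):
  P(z) = (1 + 0.8 z)(1 + (-0.88) z + (0.32) z^2)
  [check: z-coef -0.88 - (-0.8) = -0.08; z^2-coef 0.32 - (-0.8)(-0.88) = -0.384; z^3-coef -(-0.8)(0.32) = 0.256.]
Remaining roots from the quadratic factor 1 + (-0.88) z + (0.32) z^2:
  Set 1 + (-0.88) z + (0.32) z^2 = 0, i.e. a z^2 + b z + c = 0 with a = 0.32, b = -0.88, c = 1.
  Discriminant D = b^2 - 4ac = (-0.88)^2 - 4*(0.32)*1 = 0.7744 - (1.28) = -0.5056.
  D < 0, so the roots are the complex-conjugate pair z = (-b +/- i sqrt(-D)) / (2a) = 1.375 +/- 1.111i.
  For a conjugate pair |z|^2 = z * conj(z) = (product of roots) = c/a = 1/(0.32) = 3.125, so |z| = sqrt(3.125) = 1.7678 for both roots.
Moduli of all roots: 1.2500, 1.7678, 1.7678.
All moduli strictly greater than 1? Yes.
Verdict: Invertible.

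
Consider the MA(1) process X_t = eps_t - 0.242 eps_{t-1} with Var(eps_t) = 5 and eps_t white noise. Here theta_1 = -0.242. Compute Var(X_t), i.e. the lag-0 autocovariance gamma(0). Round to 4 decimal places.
\gamma(0) = 5.2928

For an MA(q) process X_t = eps_t + sum_i theta_i eps_{t-i} with
Var(eps_t) = sigma^2, the variance is
  gamma(0) = sigma^2 * (1 + sum_i theta_i^2).
  sum_i theta_i^2 = (-0.242)^2 = 0.058564.
  gamma(0) = 5 * (1 + 0.058564) = 5 * 1.058564 = 5.29282, which rounds to 5.2928.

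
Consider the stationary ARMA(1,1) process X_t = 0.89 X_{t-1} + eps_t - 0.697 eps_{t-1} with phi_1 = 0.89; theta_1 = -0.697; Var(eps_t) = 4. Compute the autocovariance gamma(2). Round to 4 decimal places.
\gamma(2) = 1.2548

Multiply the model equation by X_{t-k} and take expectations. With theta_0 = psi_0 = 1 and psi_j the MA(infinity) weights, this gives
  gamma(k) - sum_i phi_i gamma(k-i) = c_k,
  c_k = sigma^2 * sum_{j=k..q} theta_j psi_{j-k}   (c_k = 0 for k > q),
using gamma(-m) = gamma(m).
psi-weights needed (psi_j = theta_j + sum_i phi_i psi_{j-i}):
  psi_1 = theta_1 + phi_1 = -0.697 + (0.89) = 0.193
Right-hand sides:
  c_0 = sigma^2 (1 + theta_1 psi_1) = 4 * (1 + (-0.697)(0.193)) = 4 * 0.865479 = 3.461916
  c_1 = sigma^2 theta_1 = 4 * (-0.697) = -2.788
  c_2 = 0
Equations for k = 0 and k = 1 (AR order 1):
  gamma(0) = phi_1 gamma(1) + c_0
  gamma(1) = phi_1 gamma(0) + c_1
Substituting the second into the first: gamma(0) (1 - phi_1^2) = c_0 + phi_1 c_1, so
  gamma(0) = (c_0 + phi_1 c_1) / (1 - phi_1^2) = (3.461916 + (0.89)(-2.788)) / (1 - (0.89)^2) = 0.980596 / 0.2079 = 4.716671.
  gamma(1) = phi_1 gamma(0) + c_1 = (0.89)(4.716671) + (-2.788) = 1.409838.
For k = 2 (> q): gamma(2) = phi_1 gamma(1) = (0.89)(1.409838) = 1.254755.
Therefore gamma(2) = 1.2548 (to 4 decimal places).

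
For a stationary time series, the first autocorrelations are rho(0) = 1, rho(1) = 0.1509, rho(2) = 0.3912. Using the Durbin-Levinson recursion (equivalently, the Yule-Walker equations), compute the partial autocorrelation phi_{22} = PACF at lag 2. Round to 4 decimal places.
\phi_{22} = 0.3770

The PACF at lag k is phi_{kk}, the last component of the solution
to the Yule-Walker system G_k phi = r_k where
  (G_k)_{ij} = rho(|i - j|), (r_k)_i = rho(i), i,j = 1..k.
Equivalently, Durbin-Levinson gives phi_{kk} iteratively:
  phi_{11} = rho(1)
  phi_{kk} = [rho(k) - sum_{j=1..k-1} phi_{k-1,j} rho(k-j)]
            / [1 - sum_{j=1..k-1} phi_{k-1,j} rho(j)],
  phi_{k,j} = phi_{k-1,j} - phi_{kk} phi_{k-1,k-j},  j = 1..k-1.
Step k = 1:
  phi_11 = rho(1) = 0.1509.
Step k = 2:
  phi_22 = [rho(2) - phi_11 rho(1)] / [1 - phi_11 rho(1)] = [0.3912 - (0.1509)(0.1509)] / [1 - (0.1509)(0.1509)]
         = 0.36842919 / 0.97722919 = 0.377.
Therefore phi_{22} = 0.3770.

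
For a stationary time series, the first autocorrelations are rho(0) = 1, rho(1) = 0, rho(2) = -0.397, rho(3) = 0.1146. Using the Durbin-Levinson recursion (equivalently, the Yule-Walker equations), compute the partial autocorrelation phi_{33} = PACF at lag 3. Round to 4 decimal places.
\phi_{33} = 0.1360

The PACF at lag k is phi_{kk}, the last component of the solution
to the Yule-Walker system G_k phi = r_k where
  (G_k)_{ij} = rho(|i - j|), (r_k)_i = rho(i), i,j = 1..k.
Equivalently, Durbin-Levinson gives phi_{kk} iteratively:
  phi_{11} = rho(1)
  phi_{kk} = [rho(k) - sum_{j=1..k-1} phi_{k-1,j} rho(k-j)]
            / [1 - sum_{j=1..k-1} phi_{k-1,j} rho(j)],
  phi_{k,j} = phi_{k-1,j} - phi_{kk} phi_{k-1,k-j},  j = 1..k-1.
Step k = 1:
  phi_11 = rho(1) = 0.
Step k = 2:
  phi_22 = [rho(2) - phi_11 rho(1)] / [1 - phi_11 rho(1)] = [-0.397 - (0)(0)] / [1 - (0)(0)]
         = -0.397 / 1 = -0.397.
  Update: phi_21 = phi_11 - phi_22 phi_11 = 0 - (-0.397)(0) = 0.
Step k = 3:
  phi_33 = [rho(3) - phi_21 rho(2) - phi_22 rho(1)] / [1 - phi_21 rho(1) - phi_22 rho(2)]
    numerator   = 0.1146 - (0)(-0.397) - (-0.397)(0) = 0.1146
    denominator = 1 - (0)(0) - (-0.397)(-0.397) = 0.842391
  phi_33 = 0.1146 / 0.842391 = 0.136.
Therefore phi_{33} = 0.1360.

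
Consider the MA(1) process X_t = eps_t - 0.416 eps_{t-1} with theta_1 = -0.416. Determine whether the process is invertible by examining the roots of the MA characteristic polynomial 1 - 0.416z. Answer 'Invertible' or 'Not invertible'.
\text{Invertible}

The MA(q) characteristic polynomial is P(z) = 1 - 0.416z.
Invertibility requires all roots to lie outside the unit circle, i.e. |z| > 1 for every root.
This is linear in z: 1 + (-0.416) z = 0  =>  z = -1/(-0.416) = 2.403846,  |z| = 2.403846.
Moduli of all roots: 2.4038.
All moduli strictly greater than 1? Yes.
Verdict: Invertible.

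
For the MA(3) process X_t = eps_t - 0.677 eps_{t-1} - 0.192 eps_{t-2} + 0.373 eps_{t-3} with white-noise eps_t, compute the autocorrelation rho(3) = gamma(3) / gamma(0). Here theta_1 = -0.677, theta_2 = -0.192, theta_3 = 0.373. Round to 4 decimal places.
\rho(3) = 0.2282

For an MA(q) process with theta_0 = 1, the autocovariance is
  gamma(k) = sigma^2 * sum_{i=0..q-k} theta_i * theta_{i+k},
and rho(k) = gamma(k) / gamma(0). Sigma^2 cancels.
  numerator   = (1)*(0.373) = 0.373.
  denominator = (1)^2 + (-0.677)^2 + (-0.192)^2 + (0.373)^2 = 1.634322.
  rho(3) = 0.373 / 1.634322 = 0.2282.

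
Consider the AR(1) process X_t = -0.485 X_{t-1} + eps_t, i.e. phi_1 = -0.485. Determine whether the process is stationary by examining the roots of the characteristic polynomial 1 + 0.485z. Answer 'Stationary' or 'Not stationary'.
\text{Stationary}

The AR(p) characteristic polynomial is P(z) = 1 + 0.485z.
Stationarity requires all roots to lie outside the unit circle, i.e. |z| > 1 for every root.
This is linear in z: 1 + (0.485) z = 0  =>  z = -1/(0.485) = -2.061856,  |z| = 2.061856.
Moduli of all roots: 2.0619.
All moduli strictly greater than 1? Yes.
Verdict: Stationary.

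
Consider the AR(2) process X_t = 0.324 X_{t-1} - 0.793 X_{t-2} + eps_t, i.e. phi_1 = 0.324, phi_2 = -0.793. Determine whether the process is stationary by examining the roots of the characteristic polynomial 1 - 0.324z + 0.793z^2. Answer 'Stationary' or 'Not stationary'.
\text{Stationary}

The AR(p) characteristic polynomial is P(z) = 1 - 0.324z + 0.793z^2.
Stationarity requires all roots to lie outside the unit circle, i.e. |z| > 1 for every root.
Set 1 + (-0.324) z + (0.793) z^2 = 0, i.e. a z^2 + b z + c = 0 with a = 0.793, b = -0.324, c = 1.
Discriminant D = b^2 - 4ac = (-0.324)^2 - 4*(0.793)*1 = 0.104976 - (3.172) = -3.067024.
D < 0, so the roots are the complex-conjugate pair z = (-b +/- i sqrt(-D)) / (2a) = 0.2043 +/- 1.1042i.
For a conjugate pair |z|^2 = z * conj(z) = (product of roots) = c/a = 1/(0.793) = 1.261034, so |z| = sqrt(1.261034) = 1.123 for both roots.
Moduli of all roots: 1.1230, 1.1230.
All moduli strictly greater than 1? Yes.
Verdict: Stationary.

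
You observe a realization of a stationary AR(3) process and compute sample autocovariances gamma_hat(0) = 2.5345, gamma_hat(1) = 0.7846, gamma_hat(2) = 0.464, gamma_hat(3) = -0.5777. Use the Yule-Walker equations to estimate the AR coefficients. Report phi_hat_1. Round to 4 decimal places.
\hat\phi_{1} = 0.3130

The Yule-Walker equations for an AR(p) process read, in matrix form,
  Gamma_p phi = r_p,   with   (Gamma_p)_{ij} = gamma(|i - j|),
                       (r_p)_i = gamma(i),   i,j = 1..p.
Substitute the sample gammas (Toeplitz matrix and right-hand side of size 3):
  Gamma_p = [[2.5345, 0.7846, 0.464], [0.7846, 2.5345, 0.7846], [0.464, 0.7846, 2.5345]]
  r_p     = [0.7846, 0.464, -0.5777]
Written out (R1..R3):
  (R1) 2.5345 phi_1 + 0.7846 phi_2 + 0.464 phi_3 = 0.7846
  (R2) 0.7846 phi_1 + 2.5345 phi_2 + 0.7846 phi_3 = 0.464
  (R3) 0.464 phi_1 + 0.7846 phi_2 + 2.5345 phi_3 = -0.5777
Gaussian elimination:
  R2 <- R2 - (0.7846/2.5345) R1 = R2 - (0.309568) R1:  2.291613 phi_2 + 0.64096 phi_3 = 0.221113
  R3 <- R3 - (0.464/2.5345) R1 = R3 - (0.183074) R1:  0.64096 phi_2 + 2.449554 phi_3 = -0.72134
  R3 <- R3 - (0.64096/2.291613) R2 = R3 - (0.279698) R2:  2.270278 phi_3 = -0.783184
Back-substitution:
  phi_hat_3 = -0.783184 / 2.270278 = -0.344973
  phi_hat_2 = (0.221113 - (0.64096)(-0.344973)) / 2.291613 = 0.192976
  phi_hat_1 = (0.7846 - (0.7846)(0.192976) - (0.464)(-0.344973)) / 2.5345 = 0.312984
So phi_hat = [0.3130, 0.1930, -0.3450].
Therefore phi_hat_1 = 0.3130.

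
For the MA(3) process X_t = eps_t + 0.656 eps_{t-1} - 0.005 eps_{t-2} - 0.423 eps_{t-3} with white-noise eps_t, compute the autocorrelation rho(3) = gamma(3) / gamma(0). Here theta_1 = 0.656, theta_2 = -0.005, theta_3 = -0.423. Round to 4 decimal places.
\rho(3) = -0.2628

For an MA(q) process with theta_0 = 1, the autocovariance is
  gamma(k) = sigma^2 * sum_{i=0..q-k} theta_i * theta_{i+k},
and rho(k) = gamma(k) / gamma(0). Sigma^2 cancels.
  numerator   = (1)*(-0.423) = -0.423.
  denominator = (1)^2 + (0.656)^2 + (-0.005)^2 + (-0.423)^2 = 1.60929.
  rho(3) = -0.423 / 1.60929 = -0.2628.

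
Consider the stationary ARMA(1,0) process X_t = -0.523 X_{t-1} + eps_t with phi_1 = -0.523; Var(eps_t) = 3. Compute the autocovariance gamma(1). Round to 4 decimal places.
\gamma(1) = -2.1598

Multiply the model equation by X_{t-k} and take expectations. With theta_0 = psi_0 = 1 and psi_j the MA(infinity) weights, this gives
  gamma(k) - sum_i phi_i gamma(k-i) = c_k,
  c_k = sigma^2 * sum_{j=k..q} theta_j psi_{j-k}   (c_k = 0 for k > q),
using gamma(-m) = gamma(m).
Pure AR (q = 0): c_0 = sigma^2 = 3, c_k = 0 for k >= 1.
Equations for k = 0 and k = 1 (AR order 1):
  gamma(0) = phi_1 gamma(1) + c_0
  gamma(1) = phi_1 gamma(0) + c_1
Substituting the second into the first: gamma(0) (1 - phi_1^2) = c_0 + phi_1 c_1, so
  gamma(0) = c_0 / (1 - phi_1^2) = 3 / (1 - (-0.523)^2) = 3 / 0.726471 = 4.129552.
  gamma(1) = phi_1 gamma(0) = (-0.523)(4.129552) = -2.159756.
Therefore gamma(1) = -2.1598 (to 4 decimal places).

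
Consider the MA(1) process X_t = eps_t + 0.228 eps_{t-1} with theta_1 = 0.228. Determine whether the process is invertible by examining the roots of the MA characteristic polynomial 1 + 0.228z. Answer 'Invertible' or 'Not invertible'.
\text{Invertible}

The MA(q) characteristic polynomial is P(z) = 1 + 0.228z.
Invertibility requires all roots to lie outside the unit circle, i.e. |z| > 1 for every root.
This is linear in z: 1 + (0.228) z = 0  =>  z = -1/(0.228) = -4.385965,  |z| = 4.385965.
Moduli of all roots: 4.3860.
All moduli strictly greater than 1? Yes.
Verdict: Invertible.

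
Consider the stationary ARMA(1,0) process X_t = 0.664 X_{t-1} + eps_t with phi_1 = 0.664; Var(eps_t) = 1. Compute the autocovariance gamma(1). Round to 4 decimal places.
\gamma(1) = 1.1876

Multiply the model equation by X_{t-k} and take expectations. With theta_0 = psi_0 = 1 and psi_j the MA(infinity) weights, this gives
  gamma(k) - sum_i phi_i gamma(k-i) = c_k,
  c_k = sigma^2 * sum_{j=k..q} theta_j psi_{j-k}   (c_k = 0 for k > q),
using gamma(-m) = gamma(m).
Pure AR (q = 0): c_0 = sigma^2 = 1, c_k = 0 for k >= 1.
Equations for k = 0 and k = 1 (AR order 1):
  gamma(0) = phi_1 gamma(1) + c_0
  gamma(1) = phi_1 gamma(0) + c_1
Substituting the second into the first: gamma(0) (1 - phi_1^2) = c_0 + phi_1 c_1, so
  gamma(0) = c_0 / (1 - phi_1^2) = 1 / (1 - (0.664)^2) = 1 / 0.559104 = 1.788576.
  gamma(1) = phi_1 gamma(0) = (0.664)(1.788576) = 1.187614.
Therefore gamma(1) = 1.1876 (to 4 decimal places).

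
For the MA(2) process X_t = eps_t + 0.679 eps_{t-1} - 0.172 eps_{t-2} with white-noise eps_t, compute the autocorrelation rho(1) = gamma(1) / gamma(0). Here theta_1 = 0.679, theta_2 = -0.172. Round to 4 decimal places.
\rho(1) = 0.3772

For an MA(q) process with theta_0 = 1, the autocovariance is
  gamma(k) = sigma^2 * sum_{i=0..q-k} theta_i * theta_{i+k},
and rho(k) = gamma(k) / gamma(0). Sigma^2 cancels.
  numerator   = (1)*(0.679) + (0.679)*(-0.172) = 0.562212.
  denominator = (1)^2 + (0.679)^2 + (-0.172)^2 = 1.490625.
  rho(1) = 0.562212 / 1.490625 = 0.3772.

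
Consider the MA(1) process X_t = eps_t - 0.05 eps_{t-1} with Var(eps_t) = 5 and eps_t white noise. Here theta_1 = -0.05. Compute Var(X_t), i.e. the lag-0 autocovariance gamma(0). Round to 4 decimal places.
\gamma(0) = 5.0125

For an MA(q) process X_t = eps_t + sum_i theta_i eps_{t-i} with
Var(eps_t) = sigma^2, the variance is
  gamma(0) = sigma^2 * (1 + sum_i theta_i^2).
  sum_i theta_i^2 = (-0.05)^2 = 0.0025.
  gamma(0) = 5 * (1 + 0.0025) = 5 * 1.0025 = 5.0125.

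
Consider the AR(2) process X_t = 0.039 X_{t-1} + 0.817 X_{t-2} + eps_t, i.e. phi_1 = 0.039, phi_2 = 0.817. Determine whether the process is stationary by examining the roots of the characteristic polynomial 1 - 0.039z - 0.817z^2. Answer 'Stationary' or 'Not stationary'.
\text{Stationary}

The AR(p) characteristic polynomial is P(z) = 1 - 0.039z - 0.817z^2.
Stationarity requires all roots to lie outside the unit circle, i.e. |z| > 1 for every root.
Set 1 + (-0.039) z + (-0.817) z^2 = 0, i.e. a z^2 + b z + c = 0 with a = -0.817, b = -0.039, c = 1.
Discriminant D = b^2 - 4ac = (-0.039)^2 - 4*(-0.817)*1 = 0.001521 - (-3.268) = 3.269521.
D >= 0, so the roots are real: z = (-b +/- sqrt(D)) / (2a) = (0.039 +/- 1.808182) / (-1.634).
  z_1 = (0.039 + 1.808182) / (-1.634) = -1.1305,   |z_1| = 1.1305.
  z_2 = (0.039 - 1.808182) / (-1.634) = 1.0827,   |z_2| = 1.0827.
Moduli of all roots: 1.1305, 1.0827.
All moduli strictly greater than 1? Yes.
Verdict: Stationary.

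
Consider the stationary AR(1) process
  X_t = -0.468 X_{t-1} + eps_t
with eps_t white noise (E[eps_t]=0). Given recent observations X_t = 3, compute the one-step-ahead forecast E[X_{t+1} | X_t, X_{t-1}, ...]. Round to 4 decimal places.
E[X_{t+1} \mid \mathcal F_t] = -1.4040

For an AR(p) model X_t = c + sum_i phi_i X_{t-i} + eps_t, the
one-step-ahead conditional mean is
  E[X_{t+1} | X_t, ...] = c + sum_i phi_i X_{t+1-i}.
Substitute known values:
  E[X_{t+1} | ...] = (-0.468) * (3)
                   = -1.4040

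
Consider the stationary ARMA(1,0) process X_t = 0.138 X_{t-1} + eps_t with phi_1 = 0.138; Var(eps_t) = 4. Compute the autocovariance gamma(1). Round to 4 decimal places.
\gamma(1) = 0.5627

Multiply the model equation by X_{t-k} and take expectations. With theta_0 = psi_0 = 1 and psi_j the MA(infinity) weights, this gives
  gamma(k) - sum_i phi_i gamma(k-i) = c_k,
  c_k = sigma^2 * sum_{j=k..q} theta_j psi_{j-k}   (c_k = 0 for k > q),
using gamma(-m) = gamma(m).
Pure AR (q = 0): c_0 = sigma^2 = 4, c_k = 0 for k >= 1.
Equations for k = 0 and k = 1 (AR order 1):
  gamma(0) = phi_1 gamma(1) + c_0
  gamma(1) = phi_1 gamma(0) + c_1
Substituting the second into the first: gamma(0) (1 - phi_1^2) = c_0 + phi_1 c_1, so
  gamma(0) = c_0 / (1 - phi_1^2) = 4 / (1 - (0.138)^2) = 4 / 0.980956 = 4.077655.
  gamma(1) = phi_1 gamma(0) = (0.138)(4.077655) = 0.562716.
Therefore gamma(1) = 0.5627 (to 4 decimal places).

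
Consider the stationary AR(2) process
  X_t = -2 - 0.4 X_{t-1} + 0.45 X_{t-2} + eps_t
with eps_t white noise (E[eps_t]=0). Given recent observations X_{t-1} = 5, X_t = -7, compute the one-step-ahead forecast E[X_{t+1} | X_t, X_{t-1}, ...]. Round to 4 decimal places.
E[X_{t+1} \mid \mathcal F_t] = 3.0500

For an AR(p) model X_t = c + sum_i phi_i X_{t-i} + eps_t, the
one-step-ahead conditional mean is
  E[X_{t+1} | X_t, ...] = c + sum_i phi_i X_{t+1-i}.
Substitute known values:
  E[X_{t+1} | ...] = -2 + (-0.4) * (-7) + (0.45) * (5)
                   = 3.0500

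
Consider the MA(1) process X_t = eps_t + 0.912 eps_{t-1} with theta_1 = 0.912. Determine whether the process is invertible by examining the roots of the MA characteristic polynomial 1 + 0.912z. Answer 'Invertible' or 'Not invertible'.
\text{Invertible}

The MA(q) characteristic polynomial is P(z) = 1 + 0.912z.
Invertibility requires all roots to lie outside the unit circle, i.e. |z| > 1 for every root.
This is linear in z: 1 + (0.912) z = 0  =>  z = -1/(0.912) = -1.096491,  |z| = 1.096491.
Moduli of all roots: 1.0965.
All moduli strictly greater than 1? Yes.
Verdict: Invertible.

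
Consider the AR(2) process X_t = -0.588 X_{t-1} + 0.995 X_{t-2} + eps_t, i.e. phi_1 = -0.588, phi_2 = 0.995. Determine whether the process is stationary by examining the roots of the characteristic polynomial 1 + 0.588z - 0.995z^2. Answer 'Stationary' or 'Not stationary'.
\text{Not stationary}

The AR(p) characteristic polynomial is P(z) = 1 + 0.588z - 0.995z^2.
Stationarity requires all roots to lie outside the unit circle, i.e. |z| > 1 for every root.
Set 1 + (0.588) z + (-0.995) z^2 = 0, i.e. a z^2 + b z + c = 0 with a = -0.995, b = 0.588, c = 1.
Discriminant D = b^2 - 4ac = (0.588)^2 - 4*(-0.995)*1 = 0.345744 - (-3.98) = 4.325744.
D >= 0, so the roots are real: z = (-b +/- sqrt(D)) / (2a) = (-0.588 +/- 2.079842) / (-1.99).
  z_1 = (-0.588 + 2.079842) / (-1.99) = -0.7497,   |z_1| = 0.7497.
  z_2 = (-0.588 - 2.079842) / (-1.99) = 1.3406,   |z_2| = 1.3406.
Moduli of all roots: 0.7497, 1.3406.
All moduli strictly greater than 1? No.
Verdict: Not stationary.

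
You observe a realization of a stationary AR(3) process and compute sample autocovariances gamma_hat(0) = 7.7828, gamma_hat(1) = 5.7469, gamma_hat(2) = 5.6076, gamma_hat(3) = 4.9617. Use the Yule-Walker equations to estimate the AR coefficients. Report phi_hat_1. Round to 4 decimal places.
\hat\phi_{1} = 0.4280

The Yule-Walker equations for an AR(p) process read, in matrix form,
  Gamma_p phi = r_p,   with   (Gamma_p)_{ij} = gamma(|i - j|),
                       (r_p)_i = gamma(i),   i,j = 1..p.
Substitute the sample gammas (Toeplitz matrix and right-hand side of size 3):
  Gamma_p = [[7.7828, 5.7469, 5.6076], [5.7469, 7.7828, 5.7469], [5.6076, 5.7469, 7.7828]]
  r_p     = [5.7469, 5.6076, 4.9617]
Written out (R1..R3):
  (R1) 7.7828 phi_1 + 5.7469 phi_2 + 5.6076 phi_3 = 5.7469
  (R2) 5.7469 phi_1 + 7.7828 phi_2 + 5.7469 phi_3 = 5.6076
  (R3) 5.6076 phi_1 + 5.7469 phi_2 + 7.7828 phi_3 = 4.9617
Gaussian elimination:
  R2 <- R2 - (5.7469/7.7828) R1 = R2 - (0.73841) R1:  3.53923 phi_2 + 1.60619 phi_3 = 1.36403
  R3 <- R3 - (5.6076/7.7828) R1 = R3 - (0.720512) R1:  1.60619 phi_2 + 3.742457 phi_3 = 0.82099
  R3 <- R3 - (1.60619/3.53923) R2 = R3 - (0.453825) R2:  3.013529 phi_3 = 0.20196
Back-substitution:
  phi_hat_3 = 0.20196 / 3.013529 = 0.067018
  phi_hat_2 = (1.36403 - (1.60619)(0.067018)) / 3.53923 = 0.354989
  phi_hat_1 = (5.7469 - (5.7469)(0.354989) - (5.6076)(0.067018)) / 7.7828 = 0.427996
So phi_hat = [0.4280, 0.3550, 0.0670].
Therefore phi_hat_1 = 0.4280.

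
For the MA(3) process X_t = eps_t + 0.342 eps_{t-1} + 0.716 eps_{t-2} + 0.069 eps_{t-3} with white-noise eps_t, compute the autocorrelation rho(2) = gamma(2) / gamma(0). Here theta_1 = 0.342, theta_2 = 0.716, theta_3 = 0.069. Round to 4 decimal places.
\rho(2) = 0.4525

For an MA(q) process with theta_0 = 1, the autocovariance is
  gamma(k) = sigma^2 * sum_{i=0..q-k} theta_i * theta_{i+k},
and rho(k) = gamma(k) / gamma(0). Sigma^2 cancels.
  numerator   = (1)*(0.716) + (0.342)*(0.069) = 0.739598.
  denominator = (1)^2 + (0.342)^2 + (0.716)^2 + (0.069)^2 = 1.634381.
  rho(2) = 0.739598 / 1.634381 = 0.4525.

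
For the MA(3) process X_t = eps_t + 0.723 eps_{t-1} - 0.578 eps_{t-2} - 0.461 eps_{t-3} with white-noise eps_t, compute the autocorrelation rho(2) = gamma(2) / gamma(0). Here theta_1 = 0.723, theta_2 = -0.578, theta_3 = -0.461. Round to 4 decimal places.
\rho(2) = -0.4404

For an MA(q) process with theta_0 = 1, the autocovariance is
  gamma(k) = sigma^2 * sum_{i=0..q-k} theta_i * theta_{i+k},
and rho(k) = gamma(k) / gamma(0). Sigma^2 cancels.
  numerator   = (1)*(-0.578) + (0.723)*(-0.461) = -0.911303.
  denominator = (1)^2 + (0.723)^2 + (-0.578)^2 + (-0.461)^2 = 2.069334.
  rho(2) = -0.911303 / 2.069334 = -0.4404.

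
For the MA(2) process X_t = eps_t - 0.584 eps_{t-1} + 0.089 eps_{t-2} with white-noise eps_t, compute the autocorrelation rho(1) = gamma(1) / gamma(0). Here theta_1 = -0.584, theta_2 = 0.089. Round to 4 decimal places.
\rho(1) = -0.4715

For an MA(q) process with theta_0 = 1, the autocovariance is
  gamma(k) = sigma^2 * sum_{i=0..q-k} theta_i * theta_{i+k},
and rho(k) = gamma(k) / gamma(0). Sigma^2 cancels.
  numerator   = (1)*(-0.584) + (-0.584)*(0.089) = -0.635976.
  denominator = (1)^2 + (-0.584)^2 + (0.089)^2 = 1.348977.
  rho(1) = -0.635976 / 1.348977 = -0.4715.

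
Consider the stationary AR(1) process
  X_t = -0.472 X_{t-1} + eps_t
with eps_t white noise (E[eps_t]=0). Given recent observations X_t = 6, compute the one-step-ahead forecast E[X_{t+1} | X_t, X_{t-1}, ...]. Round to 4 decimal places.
E[X_{t+1} \mid \mathcal F_t] = -2.8320

For an AR(p) model X_t = c + sum_i phi_i X_{t-i} + eps_t, the
one-step-ahead conditional mean is
  E[X_{t+1} | X_t, ...] = c + sum_i phi_i X_{t+1-i}.
Substitute known values:
  E[X_{t+1} | ...] = (-0.472) * (6)
                   = -2.8320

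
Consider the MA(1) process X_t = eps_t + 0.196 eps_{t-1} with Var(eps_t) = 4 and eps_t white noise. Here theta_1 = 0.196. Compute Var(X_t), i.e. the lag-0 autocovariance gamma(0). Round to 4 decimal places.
\gamma(0) = 4.1537

For an MA(q) process X_t = eps_t + sum_i theta_i eps_{t-i} with
Var(eps_t) = sigma^2, the variance is
  gamma(0) = sigma^2 * (1 + sum_i theta_i^2).
  sum_i theta_i^2 = (0.196)^2 = 0.038416.
  gamma(0) = 4 * (1 + 0.038416) = 4 * 1.038416 = 4.153664, which rounds to 4.1537.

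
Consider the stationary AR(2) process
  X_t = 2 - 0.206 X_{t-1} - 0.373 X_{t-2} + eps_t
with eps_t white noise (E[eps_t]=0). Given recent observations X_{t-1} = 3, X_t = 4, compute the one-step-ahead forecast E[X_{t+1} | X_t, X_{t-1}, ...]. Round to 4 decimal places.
E[X_{t+1} \mid \mathcal F_t] = 0.0570

For an AR(p) model X_t = c + sum_i phi_i X_{t-i} + eps_t, the
one-step-ahead conditional mean is
  E[X_{t+1} | X_t, ...] = c + sum_i phi_i X_{t+1-i}.
Substitute known values:
  E[X_{t+1} | ...] = 2 + (-0.206) * (4) + (-0.373) * (3)
                   = 0.0570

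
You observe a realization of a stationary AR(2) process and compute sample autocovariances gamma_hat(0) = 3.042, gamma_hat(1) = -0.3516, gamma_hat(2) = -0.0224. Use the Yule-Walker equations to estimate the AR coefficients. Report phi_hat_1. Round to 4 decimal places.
\hat\phi_{1} = -0.1180

The Yule-Walker equations for an AR(p) process read, in matrix form,
  Gamma_p phi = r_p,   with   (Gamma_p)_{ij} = gamma(|i - j|),
                       (r_p)_i = gamma(i),   i,j = 1..p.
Substitute the sample gammas (Toeplitz matrix and right-hand side of size 2):
  Gamma_p = [[3.042, -0.3516], [-0.3516, 3.042]]
  r_p     = [-0.3516, -0.0224]
Written out:
  3.042 phi_1 - 0.3516 phi_2 = -0.3516
  -0.3516 phi_1 + 3.042 phi_2 = -0.0224
Solve by Cramer's rule:
  det = gamma(0)^2 - gamma(1)^2 = (3.042)^2 - (-0.3516)^2 = 9.253764 - 0.12362256 = 9.13014144
  phi_hat_1 = [gamma(1) gamma(0) - gamma(1) gamma(2)] / det = [(-0.3516)(3.042) - (-0.3516)(-0.0224)] / 9.13014144 = -1.07744304 / 9.13014144 = -0.118
  phi_hat_2 = [gamma(0) gamma(2) - gamma(1)^2] / det = [(3.042)(-0.0224) - (-0.3516)^2] / 9.13014144 = -0.19176336 / 9.13014144 = -0.021
So phi_hat = [-0.1180, -0.0210].
Therefore phi_hat_1 = -0.1180.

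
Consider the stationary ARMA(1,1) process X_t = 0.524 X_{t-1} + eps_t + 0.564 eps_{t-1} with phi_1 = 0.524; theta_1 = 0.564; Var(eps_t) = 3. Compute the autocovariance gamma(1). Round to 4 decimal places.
\gamma(1) = 5.8292

Multiply the model equation by X_{t-k} and take expectations. With theta_0 = psi_0 = 1 and psi_j the MA(infinity) weights, this gives
  gamma(k) - sum_i phi_i gamma(k-i) = c_k,
  c_k = sigma^2 * sum_{j=k..q} theta_j psi_{j-k}   (c_k = 0 for k > q),
using gamma(-m) = gamma(m).
psi-weights needed (psi_j = theta_j + sum_i phi_i psi_{j-i}):
  psi_1 = theta_1 + phi_1 = 0.564 + (0.524) = 1.088
Right-hand sides:
  c_0 = sigma^2 (1 + theta_1 psi_1) = 3 * (1 + (0.564)(1.088)) = 3 * 1.613632 = 4.840896
  c_1 = sigma^2 theta_1 = 3 * (0.564) = 1.692
  c_2 = 0
Equations for k = 0 and k = 1 (AR order 1):
  gamma(0) = phi_1 gamma(1) + c_0
  gamma(1) = phi_1 gamma(0) + c_1
Substituting the second into the first: gamma(0) (1 - phi_1^2) = c_0 + phi_1 c_1, so
  gamma(0) = (c_0 + phi_1 c_1) / (1 - phi_1^2) = (4.840896 + (0.524)(1.692)) / (1 - (0.524)^2) = 5.727504 / 0.725424 = 7.895388.
  gamma(1) = phi_1 gamma(0) + c_1 = (0.524)(7.895388) + (1.692) = 5.829183.
Therefore gamma(1) = 5.8292 (to 4 decimal places).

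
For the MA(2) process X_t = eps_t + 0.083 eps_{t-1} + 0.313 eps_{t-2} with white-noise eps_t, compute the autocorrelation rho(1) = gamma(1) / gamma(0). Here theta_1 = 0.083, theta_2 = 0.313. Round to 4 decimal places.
\rho(1) = 0.0986

For an MA(q) process with theta_0 = 1, the autocovariance is
  gamma(k) = sigma^2 * sum_{i=0..q-k} theta_i * theta_{i+k},
and rho(k) = gamma(k) / gamma(0). Sigma^2 cancels.
  numerator   = (1)*(0.083) + (0.083)*(0.313) = 0.108979.
  denominator = (1)^2 + (0.083)^2 + (0.313)^2 = 1.104858.
  rho(1) = 0.108979 / 1.104858 = 0.0986.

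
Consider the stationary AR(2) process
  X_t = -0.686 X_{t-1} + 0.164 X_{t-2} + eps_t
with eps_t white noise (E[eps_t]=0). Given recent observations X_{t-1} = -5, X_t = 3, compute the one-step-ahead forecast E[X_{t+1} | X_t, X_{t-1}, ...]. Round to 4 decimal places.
E[X_{t+1} \mid \mathcal F_t] = -2.8780

For an AR(p) model X_t = c + sum_i phi_i X_{t-i} + eps_t, the
one-step-ahead conditional mean is
  E[X_{t+1} | X_t, ...] = c + sum_i phi_i X_{t+1-i}.
Substitute known values:
  E[X_{t+1} | ...] = (-0.686) * (3) + (0.164) * (-5)
                   = -2.8780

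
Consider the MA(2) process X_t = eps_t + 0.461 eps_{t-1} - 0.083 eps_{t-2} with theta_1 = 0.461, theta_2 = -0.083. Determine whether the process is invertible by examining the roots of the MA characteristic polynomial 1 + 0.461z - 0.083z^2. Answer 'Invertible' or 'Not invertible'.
\text{Invertible}

The MA(q) characteristic polynomial is P(z) = 1 + 0.461z - 0.083z^2.
Invertibility requires all roots to lie outside the unit circle, i.e. |z| > 1 for every root.
Set 1 + (0.461) z + (-0.083) z^2 = 0, i.e. a z^2 + b z + c = 0 with a = -0.083, b = 0.461, c = 1.
Discriminant D = b^2 - 4ac = (0.461)^2 - 4*(-0.083)*1 = 0.212521 - (-0.332) = 0.544521.
D >= 0, so the roots are real: z = (-b +/- sqrt(D)) / (2a) = (-0.461 +/- 0.737917) / (-0.166).
  z_1 = (-0.461 + 0.737917) / (-0.166) = -1.6682,   |z_1| = 1.6682.
  z_2 = (-0.461 - 0.737917) / (-0.166) = 7.2224,   |z_2| = 7.2224.
Moduli of all roots: 1.6682, 7.2224.
All moduli strictly greater than 1? Yes.
Verdict: Invertible.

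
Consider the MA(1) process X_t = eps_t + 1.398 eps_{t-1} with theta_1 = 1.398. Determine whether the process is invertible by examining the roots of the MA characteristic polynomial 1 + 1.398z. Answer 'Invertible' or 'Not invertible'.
\text{Not invertible}

The MA(q) characteristic polynomial is P(z) = 1 + 1.398z.
Invertibility requires all roots to lie outside the unit circle, i.e. |z| > 1 for every root.
This is linear in z: 1 + (1.398) z = 0  =>  z = -1/(1.398) = -0.715308,  |z| = 0.715308.
Moduli of all roots: 0.7153.
All moduli strictly greater than 1? No.
Verdict: Not invertible.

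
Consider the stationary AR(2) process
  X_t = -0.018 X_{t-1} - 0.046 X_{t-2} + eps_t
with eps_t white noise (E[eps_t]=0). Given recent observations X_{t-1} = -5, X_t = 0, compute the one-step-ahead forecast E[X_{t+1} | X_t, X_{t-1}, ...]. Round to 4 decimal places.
E[X_{t+1} \mid \mathcal F_t] = 0.2300

For an AR(p) model X_t = c + sum_i phi_i X_{t-i} + eps_t, the
one-step-ahead conditional mean is
  E[X_{t+1} | X_t, ...] = c + sum_i phi_i X_{t+1-i}.
Substitute known values:
  E[X_{t+1} | ...] = (-0.018) * (0) + (-0.046) * (-5)
                   = 0.2300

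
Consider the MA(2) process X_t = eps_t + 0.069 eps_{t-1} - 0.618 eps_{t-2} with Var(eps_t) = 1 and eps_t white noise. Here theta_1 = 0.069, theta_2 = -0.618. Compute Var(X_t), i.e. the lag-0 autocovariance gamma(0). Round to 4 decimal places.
\gamma(0) = 1.3867

For an MA(q) process X_t = eps_t + sum_i theta_i eps_{t-i} with
Var(eps_t) = sigma^2, the variance is
  gamma(0) = sigma^2 * (1 + sum_i theta_i^2).
  sum_i theta_i^2 = (0.069)^2 + (-0.618)^2 = 0.004761 + 0.381924 = 0.386685.
  gamma(0) = 1 * (1 + 0.386685) = 1 * 1.386685 = 1.386685, which rounds to 1.3867.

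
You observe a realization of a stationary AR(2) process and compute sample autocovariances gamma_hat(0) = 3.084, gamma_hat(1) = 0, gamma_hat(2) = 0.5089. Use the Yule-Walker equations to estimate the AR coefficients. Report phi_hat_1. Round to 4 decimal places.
\hat\phi_{1} = 0.0000

The Yule-Walker equations for an AR(p) process read, in matrix form,
  Gamma_p phi = r_p,   with   (Gamma_p)_{ij} = gamma(|i - j|),
                       (r_p)_i = gamma(i),   i,j = 1..p.
Substitute the sample gammas (Toeplitz matrix and right-hand side of size 2):
  Gamma_p = [[3.084, 0.0], [0.0, 3.084]]
  r_p     = [0.0, 0.5089]
Written out:
  3.084 phi_1 + 0 phi_2 = 0
  0 phi_1 + 3.084 phi_2 = 0.5089
Solve by Cramer's rule:
  det = gamma(0)^2 - gamma(1)^2 = (3.084)^2 - (0)^2 = 9.511056 - 0 = 9.511056
  phi_hat_1 = [gamma(1) gamma(0) - gamma(1) gamma(2)] / det = [(0)(3.084) - (0)(0.5089)] / 9.511056 = 0 / 9.511056 = 0
  phi_hat_2 = [gamma(0) gamma(2) - gamma(1)^2] / det = [(3.084)(0.5089) - (0)^2] / 9.511056 = 1.5694476 / 9.511056 = 0.165
So phi_hat = [0.0000, 0.1650].
Therefore phi_hat_1 = 0.0000.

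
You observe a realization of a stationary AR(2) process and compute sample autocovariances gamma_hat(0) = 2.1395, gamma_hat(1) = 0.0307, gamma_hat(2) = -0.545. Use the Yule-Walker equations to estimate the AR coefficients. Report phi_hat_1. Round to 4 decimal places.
\hat\phi_{1} = 0.0180

The Yule-Walker equations for an AR(p) process read, in matrix form,
  Gamma_p phi = r_p,   with   (Gamma_p)_{ij} = gamma(|i - j|),
                       (r_p)_i = gamma(i),   i,j = 1..p.
Substitute the sample gammas (Toeplitz matrix and right-hand side of size 2):
  Gamma_p = [[2.1395, 0.0307], [0.0307, 2.1395]]
  r_p     = [0.0307, -0.545]
Written out:
  2.1395 phi_1 + 0.0307 phi_2 = 0.0307
  0.0307 phi_1 + 2.1395 phi_2 = -0.545
Solve by Cramer's rule:
  det = gamma(0)^2 - gamma(1)^2 = (2.1395)^2 - (0.0307)^2 = 4.57746025 - 0.00094249 = 4.57651776
  phi_hat_1 = [gamma(1) gamma(0) - gamma(1) gamma(2)] / det = [(0.0307)(2.1395) - (0.0307)(-0.545)] / 4.57651776 = 0.08241415 / 4.57651776 = 0.018
  phi_hat_2 = [gamma(0) gamma(2) - gamma(1)^2] / det = [(2.1395)(-0.545) - (0.0307)^2] / 4.57651776 = -1.16696999 / 4.57651776 = -0.255
So phi_hat = [0.0180, -0.2550].
Therefore phi_hat_1 = 0.0180.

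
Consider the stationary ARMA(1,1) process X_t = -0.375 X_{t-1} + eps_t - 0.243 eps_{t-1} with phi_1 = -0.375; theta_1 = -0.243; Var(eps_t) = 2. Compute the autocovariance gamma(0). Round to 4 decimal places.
\gamma(0) = 2.8888

Multiply the model equation by X_{t-k} and take expectations. With theta_0 = psi_0 = 1 and psi_j the MA(infinity) weights, this gives
  gamma(k) - sum_i phi_i gamma(k-i) = c_k,
  c_k = sigma^2 * sum_{j=k..q} theta_j psi_{j-k}   (c_k = 0 for k > q),
using gamma(-m) = gamma(m).
psi-weights needed (psi_j = theta_j + sum_i phi_i psi_{j-i}):
  psi_1 = theta_1 + phi_1 = -0.243 + (-0.375) = -0.618
Right-hand sides:
  c_0 = sigma^2 (1 + theta_1 psi_1) = 2 * (1 + (-0.243)(-0.618)) = 2 * 1.150174 = 2.300348
  c_1 = sigma^2 theta_1 = 2 * (-0.243) = -0.486
  c_2 = 0
Equations for k = 0 and k = 1 (AR order 1):
  gamma(0) = phi_1 gamma(1) + c_0
  gamma(1) = phi_1 gamma(0) + c_1
Substituting the second into the first: gamma(0) (1 - phi_1^2) = c_0 + phi_1 c_1, so
  gamma(0) = (c_0 + phi_1 c_1) / (1 - phi_1^2) = (2.300348 + (-0.375)(-0.486)) / (1 - (-0.375)^2) = 2.482598 / 0.859375 = 2.888841.
Therefore gamma(0) = 2.8888 (to 4 decimal places).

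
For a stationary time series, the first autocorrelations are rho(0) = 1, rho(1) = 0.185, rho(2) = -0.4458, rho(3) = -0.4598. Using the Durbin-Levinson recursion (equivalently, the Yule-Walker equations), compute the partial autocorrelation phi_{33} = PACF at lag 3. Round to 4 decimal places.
\phi_{33} = -0.3361

The PACF at lag k is phi_{kk}, the last component of the solution
to the Yule-Walker system G_k phi = r_k where
  (G_k)_{ij} = rho(|i - j|), (r_k)_i = rho(i), i,j = 1..k.
Equivalently, Durbin-Levinson gives phi_{kk} iteratively:
  phi_{11} = rho(1)
  phi_{kk} = [rho(k) - sum_{j=1..k-1} phi_{k-1,j} rho(k-j)]
            / [1 - sum_{j=1..k-1} phi_{k-1,j} rho(j)],
  phi_{k,j} = phi_{k-1,j} - phi_{kk} phi_{k-1,k-j},  j = 1..k-1.
Step k = 1:
  phi_11 = rho(1) = 0.185.
Step k = 2:
  phi_22 = [rho(2) - phi_11 rho(1)] / [1 - phi_11 rho(1)] = [-0.4458 - (0.185)(0.185)] / [1 - (0.185)(0.185)]
         = -0.480025 / 0.965775 = -0.497036.
  Update: phi_21 = phi_11 - phi_22 phi_11 = 0.185 - (-0.497036)(0.185) = 0.276952.
Step k = 3:
  phi_33 = [rho(3) - phi_21 rho(2) - phi_22 rho(1)] / [1 - phi_21 rho(1) - phi_22 rho(2)]
    numerator   = -0.4598 - (0.276952)(-0.4458) - (-0.497036)(0.185) = -0.24438327
    denominator = 1 - (0.276952)(0.185) - (-0.497036)(-0.4458) = 0.72718527
  phi_33 = -0.24438327 / 0.72718527 = -0.3361.
Therefore phi_{33} = -0.3361.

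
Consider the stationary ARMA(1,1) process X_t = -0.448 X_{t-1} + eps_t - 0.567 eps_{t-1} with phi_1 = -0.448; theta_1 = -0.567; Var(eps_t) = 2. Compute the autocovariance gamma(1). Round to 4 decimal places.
\gamma(1) = -3.1849

Multiply the model equation by X_{t-k} and take expectations. With theta_0 = psi_0 = 1 and psi_j the MA(infinity) weights, this gives
  gamma(k) - sum_i phi_i gamma(k-i) = c_k,
  c_k = sigma^2 * sum_{j=k..q} theta_j psi_{j-k}   (c_k = 0 for k > q),
using gamma(-m) = gamma(m).
psi-weights needed (psi_j = theta_j + sum_i phi_i psi_{j-i}):
  psi_1 = theta_1 + phi_1 = -0.567 + (-0.448) = -1.015
Right-hand sides:
  c_0 = sigma^2 (1 + theta_1 psi_1) = 2 * (1 + (-0.567)(-1.015)) = 2 * 1.575505 = 3.15101
  c_1 = sigma^2 theta_1 = 2 * (-0.567) = -1.134
  c_2 = 0
Equations for k = 0 and k = 1 (AR order 1):
  gamma(0) = phi_1 gamma(1) + c_0
  gamma(1) = phi_1 gamma(0) + c_1
Substituting the second into the first: gamma(0) (1 - phi_1^2) = c_0 + phi_1 c_1, so
  gamma(0) = (c_0 + phi_1 c_1) / (1 - phi_1^2) = (3.15101 + (-0.448)(-1.134)) / (1 - (-0.448)^2) = 3.659042 / 0.799296 = 4.577831.
  gamma(1) = phi_1 gamma(0) + c_1 = (-0.448)(4.577831) + (-1.134) = -3.184868.
Therefore gamma(1) = -3.1849 (to 4 decimal places).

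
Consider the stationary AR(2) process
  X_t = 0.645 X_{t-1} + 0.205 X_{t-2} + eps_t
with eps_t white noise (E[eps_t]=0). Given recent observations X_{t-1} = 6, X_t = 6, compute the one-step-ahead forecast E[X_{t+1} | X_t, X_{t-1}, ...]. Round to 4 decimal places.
E[X_{t+1} \mid \mathcal F_t] = 5.1000

For an AR(p) model X_t = c + sum_i phi_i X_{t-i} + eps_t, the
one-step-ahead conditional mean is
  E[X_{t+1} | X_t, ...] = c + sum_i phi_i X_{t+1-i}.
Substitute known values:
  E[X_{t+1} | ...] = (0.645) * (6) + (0.205) * (6)
                   = 5.1000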